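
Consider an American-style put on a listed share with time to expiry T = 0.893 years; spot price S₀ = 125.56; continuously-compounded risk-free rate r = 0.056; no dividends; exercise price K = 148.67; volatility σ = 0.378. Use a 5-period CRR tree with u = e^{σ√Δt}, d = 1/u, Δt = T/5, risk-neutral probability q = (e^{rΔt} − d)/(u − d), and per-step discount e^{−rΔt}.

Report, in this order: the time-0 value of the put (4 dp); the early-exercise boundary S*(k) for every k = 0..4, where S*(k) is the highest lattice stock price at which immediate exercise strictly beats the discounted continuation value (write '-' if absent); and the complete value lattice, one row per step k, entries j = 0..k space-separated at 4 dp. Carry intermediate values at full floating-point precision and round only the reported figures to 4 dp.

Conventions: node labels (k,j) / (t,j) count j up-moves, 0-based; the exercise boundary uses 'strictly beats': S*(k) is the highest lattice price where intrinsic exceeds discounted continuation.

price = 29.1550
boundary = - - 91.2214 107.0223 125.5600
tree:
29.1550
41.9597 16.5024
57.4486 26.7918 6.1936
70.9165 41.6477 11.9685 0.3450
82.3961 57.4486 23.1100 0.6853 0.0000
92.1808 70.9165 41.6477 1.3613 0.0000 0.0000

Δt=0.17860, u=1.17321, d=0.85236, q=0.49148, disc=e^(-rΔt)=0.99005
k=5 terminal: V=max(K-S,0) → 92.1808 70.9165 41.6477 1.3613 0.0000 0.0000
k=4: j=0 S=66.2739 intr=82.3961 cont=80.9166 V=82.3961[EX]; j=1 S=91.2214 intr=57.4486 cont=55.9690 V=57.4486[EX]; j=2 S=125.5600 intr=23.1100 cont=21.6305 V=23.1100[EX]; j=3 S=172.8247 intr=0.0000 cont=0.6853 V=0.6853[hold]; j=4 S=237.8812 intr=0.0000 cont=0.0000 V=0.0000[hold]  S*(4)=125.5600
k=3: j=0 S=77.7535 intr=70.9165 cont=69.4370 V=70.9165[EX]; j=1 S=107.0223 intr=41.6477 cont=40.1682 V=41.6477[EX]; j=2 S=147.3087 intr=1.3613 cont=11.9685 V=11.9685[hold]; j=3 S=202.7603 intr=0.0000 cont=0.3450 V=0.3450[hold]  S*(3)=107.0223
k=2: j=0 S=91.2214 intr=57.4486 cont=55.9690 V=57.4486[EX]; j=1 S=125.5600 intr=23.1100 cont=26.7918 V=26.7918[hold]; j=2 S=172.8247 intr=0.0000 cont=6.1936 V=6.1936[hold]  S*(2)=91.2214
k=1: j=0 S=107.0223 intr=41.6477 cont=41.9597 V=41.9597[hold]; j=1 S=147.3087 intr=1.3613 cont=16.5024 V=16.5024[hold]  S*(1)=-
k=0: j=0 S=125.5600 intr=23.1100 cont=29.1550 V=29.1550[hold]  S*(0)=-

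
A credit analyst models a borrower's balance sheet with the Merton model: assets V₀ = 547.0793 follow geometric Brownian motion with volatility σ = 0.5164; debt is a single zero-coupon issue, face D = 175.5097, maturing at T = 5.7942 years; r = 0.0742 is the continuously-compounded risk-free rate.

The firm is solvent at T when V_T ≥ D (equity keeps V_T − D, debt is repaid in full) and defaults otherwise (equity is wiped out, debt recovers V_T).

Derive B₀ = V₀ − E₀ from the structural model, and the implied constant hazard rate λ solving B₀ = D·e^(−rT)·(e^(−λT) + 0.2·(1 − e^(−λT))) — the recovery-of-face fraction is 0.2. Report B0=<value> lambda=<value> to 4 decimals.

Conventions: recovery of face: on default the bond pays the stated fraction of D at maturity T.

B0=100.6973 lambda=0.0276

Apply the equity-as-call identities (strike 175.5097, horizon 5.7942 years):
d₁ = [ln(V₀/D) + (r + σ²/2)T] / (σ√T)
   = [ln(547.0793/175.5097) + (0.0742 + 0.5·0.5164²)·5.7942] / (0.5164·√5.7942)
   = [1.136899 + 1.202496] / 1.243034 = 1.882005
d₂ = d₁ − σ√T = 1.882005 − 1.243034 = 0.638971
N(d₁) = 0.970082,  N(d₂) = 0.738579,  e^(−rT) = 0.650555
E₀ = V₀·N(d₁) − D·e^(−rT)·N(d₂)
   = 547.0793·0.970082 − 175.5097·0.650555·0.738579 = 446.381966
B₀ = V₀ − E₀ = 547.0793 − 446.381966 = 100.697334
e^(−λT) = (B₀·e^(rT)/D − 0.2)/(1 − 0.2) = (100.6973·1.537149/175.5097 − 0.2)/0.8 = 0.85240909
λ = −ln(0.85240909)/5.7942 = 0.027560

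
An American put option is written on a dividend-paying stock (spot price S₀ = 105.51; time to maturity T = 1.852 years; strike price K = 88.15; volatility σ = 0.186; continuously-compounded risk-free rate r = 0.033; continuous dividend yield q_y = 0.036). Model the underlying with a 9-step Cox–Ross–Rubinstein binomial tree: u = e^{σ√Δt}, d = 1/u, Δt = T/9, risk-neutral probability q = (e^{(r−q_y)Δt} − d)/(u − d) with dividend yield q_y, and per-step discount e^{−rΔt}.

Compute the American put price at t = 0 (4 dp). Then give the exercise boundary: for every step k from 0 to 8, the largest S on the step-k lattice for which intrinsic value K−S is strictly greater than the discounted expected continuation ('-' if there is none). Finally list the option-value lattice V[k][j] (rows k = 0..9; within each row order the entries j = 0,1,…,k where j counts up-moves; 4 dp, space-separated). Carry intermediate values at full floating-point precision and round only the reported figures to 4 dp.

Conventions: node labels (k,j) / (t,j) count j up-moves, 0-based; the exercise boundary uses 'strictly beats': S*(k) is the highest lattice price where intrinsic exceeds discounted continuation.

Δt=0.20578, u=1.08804, d=0.91909, q=0.47527, disc=e^(-rΔt)=0.99323
k=9 terminal: V=max(K-S,0) → 38.7755 29.6993 18.9547 6.2350 0.0000 0.0000 0.0000 0.0000 0.0000 0.0000
k=8: j=0 S=53.7212 intr=34.4288 cont=34.2287 V=34.4288[EX]; j=1 S=63.5964 intr=24.5536 cont=24.4264 V=24.5536[EX]; j=2 S=75.2870 intr=12.8630 cont=12.8221 V=12.8630[EX]; j=3 S=89.1265 intr=0.0000 cont=3.2496 V=3.2496[hold]; j=4 S=105.5100 intr=0.0000 cont=0.0000 V=0.0000[hold]; j=5 S=124.9052 intr=0.0000 cont=0.0000 V=0.0000[hold]; j=6 S=147.8657 intr=0.0000 cont=0.0000 V=0.0000[hold]; j=7 S=175.0469 intr=0.0000 cont=0.0000 V=0.0000[hold]; j=8 S=207.2246 intr=0.0000 cont=0.0000 V=0.0000[hold]  S*(8)=75.2870
k=7: j=0 S=58.4507 intr=29.6993 cont=29.5342 V=29.6993[EX]; j=1 S=69.1953 intr=18.9547 cont=18.8689 V=18.9547[EX]; j=2 S=81.9150 intr=6.2350 cont=8.2380 V=8.2380[hold]; j=3 S=96.9729 intr=0.0000 cont=1.6936 V=1.6936[hold]; j=4 S=114.7987 intr=0.0000 cont=0.0000 V=0.0000[hold]; j=5 S=135.9014 intr=0.0000 cont=0.0000 V=0.0000[hold]; j=6 S=160.8833 intr=0.0000 cont=0.0000 V=0.0000[hold]; j=7 S=190.4574 intr=0.0000 cont=0.0000 V=0.0000[hold]  S*(7)=69.1953
k=6: j=0 S=63.5964 intr=24.5536 cont=24.4264 V=24.5536[EX]; j=1 S=75.2870 intr=12.8630 cont=13.7676 V=13.7676[hold]; j=2 S=89.1265 intr=0.0000 cont=5.0930 V=5.0930[hold]; j=3 S=105.5100 intr=0.0000 cont=0.8827 V=0.8827[hold]; j=4 S=124.9052 intr=0.0000 cont=0.0000 V=0.0000[hold]; j=5 S=147.8657 intr=0.0000 cont=0.0000 V=0.0000[hold]; j=6 S=175.0469 intr=0.0000 cont=0.0000 V=0.0000[hold]  S*(6)=63.5964
k=5: j=0 S=69.1953 intr=18.9547 cont=19.2959 V=19.2959[hold]; j=1 S=81.9150 intr=6.2350 cont=9.5796 V=9.5796[hold]; j=2 S=96.9729 intr=0.0000 cont=3.0710 V=3.0710[hold]; j=3 S=114.7987 intr=0.0000 cont=0.4600 V=0.4600[hold]; j=4 S=135.9014 intr=0.0000 cont=0.0000 V=0.0000[hold]; j=5 S=160.8833 intr=0.0000 cont=0.0000 V=0.0000[hold]  S*(5)=-
k=4: j=0 S=75.2870 intr=12.8630 cont=14.5787 V=14.5787[hold]; j=1 S=89.1265 intr=0.0000 cont=6.4424 V=6.4424[hold]; j=2 S=105.5100 intr=0.0000 cont=1.8177 V=1.8177[hold]; j=3 S=124.9052 intr=0.0000 cont=0.2398 V=0.2398[hold]; j=4 S=147.8657 intr=0.0000 cont=0.0000 V=0.0000[hold]  S*(4)=-
k=3: j=0 S=81.9150 intr=6.2350 cont=10.6393 V=10.6393[hold]; j=1 S=96.9729 intr=0.0000 cont=4.2157 V=4.2157[hold]; j=2 S=114.7987 intr=0.0000 cont=1.0606 V=1.0606[hold]; j=3 S=135.9014 intr=0.0000 cont=0.1250 V=0.1250[hold]  S*(3)=-
k=2: j=0 S=89.1265 intr=0.0000 cont=7.5351 V=7.5351[hold]; j=1 S=105.5100 intr=0.0000 cont=2.6978 V=2.6978[hold]; j=2 S=124.9052 intr=0.0000 cont=0.6117 V=0.6117[hold]  S*(2)=-
k=1: j=0 S=96.9729 intr=0.0000 cont=5.2006 V=5.2006[hold]; j=1 S=114.7987 intr=0.0000 cont=1.6948 V=1.6948[hold]  S*(1)=-
k=0: j=0 S=105.5100 intr=0.0000 cont=3.5105 V=3.5105[hold]  S*(0)=-

price = 3.5105
boundary = - - - - - - 63.5964 69.1953 75.2870
tree:
3.5105
5.2006 1.6948
7.5351 2.6978 0.6117
10.6393 4.2157 1.0606 0.1250
14.5787 6.4424 1.8177 0.2398 0.0000
19.2959 9.5796 3.0710 0.4600 0.0000 0.0000
24.5536 13.7676 5.0930 0.8827 0.0000 0.0000 0.0000
29.6993 18.9547 8.2380 1.6936 0.0000 0.0000 0.0000 0.0000
34.4288 24.5536 12.8630 3.2496 0.0000 0.0000 0.0000 0.0000 0.0000
38.7755 29.6993 18.9547 6.2350 0.0000 0.0000 0.0000 0.0000 0.0000 0.0000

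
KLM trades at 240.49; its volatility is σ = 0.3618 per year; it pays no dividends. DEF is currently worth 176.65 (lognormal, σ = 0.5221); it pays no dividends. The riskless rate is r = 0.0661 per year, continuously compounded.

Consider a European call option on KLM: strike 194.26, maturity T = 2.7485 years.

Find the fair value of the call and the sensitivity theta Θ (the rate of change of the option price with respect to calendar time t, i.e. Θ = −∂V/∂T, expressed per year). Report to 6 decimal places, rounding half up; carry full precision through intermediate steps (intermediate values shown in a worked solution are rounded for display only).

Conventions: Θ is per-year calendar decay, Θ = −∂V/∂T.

price = 96.183918
Θ = -13.466185

σ√T = 0.3618·√2.7485 = 0.599814
d₁ = (ln(S/K) + (r+σ²/2)T) / (σ√T) = (ln(240.49/194.26) + (0.0661+0.3618²/2)·2.7485) / 0.599814 = (0.213481 + 0.361564) / 0.599814 = 0.958706
d₂ = d₁ − σ√T = 0.958706 − 0.599814 = 0.358892
e^{−rT} = 0.833872
N(d₁) = 0.831147,  N(d₂) = 0.640162
Call price V = S·N(d₁) − K·e^{−rT}·N(d₂) = 199.882448 − 103.698530 = 96.183918
φ(d₁) = (1/√(2π))·e^{−d₁²/2} = 0.251957
Θ = −S·φ(d₁)·σ/(2√T) − r·K·e^{−rT}·N(d₂) = −6.611712 − 6.854473 = -13.466185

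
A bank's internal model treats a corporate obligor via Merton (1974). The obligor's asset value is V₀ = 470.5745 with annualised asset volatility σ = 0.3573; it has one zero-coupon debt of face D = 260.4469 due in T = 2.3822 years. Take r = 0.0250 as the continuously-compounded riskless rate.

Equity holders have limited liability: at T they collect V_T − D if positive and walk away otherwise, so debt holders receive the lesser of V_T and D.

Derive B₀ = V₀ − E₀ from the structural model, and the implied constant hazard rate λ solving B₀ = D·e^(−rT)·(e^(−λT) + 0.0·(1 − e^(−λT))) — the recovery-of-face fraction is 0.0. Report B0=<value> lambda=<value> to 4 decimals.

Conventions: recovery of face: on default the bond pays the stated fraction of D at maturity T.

Work the structural quantities from V₀ = 470.5745 against face 260.4469:
d₁ = [ln(V₀/D) + (r + σ²/2)T] / (σ√T)
   = [ln(470.5745/260.4469) + (0.0250 + 0.5·0.3573²)·2.3822] / (0.3573·√2.3822)
   = [0.591555 + 0.211615] / 0.551470 = 1.456416
d₂ = d₁ − σ√T = 1.456416 − 0.551470 = 0.904945
N(d₁) = 0.927361,  N(d₂) = 0.817253,  e^(−rT) = 0.942184
E₀ = V₀·N(d₁) − D·e^(−rT)·N(d₂)
   = 470.5745·0.927361 − 260.4469·0.942184·0.817253 = 235.847784
B₀ = V₀ − E₀ = 470.5745 − 235.847784 = 234.726716
e^(−λT) = (B₀·e^(rT)/D − 0)/(1 − 0) = (234.7267·1.061364/260.4469 − 0)/1 = 0.95655007
λ = −ln(0.95655007)/2.3822 = 0.018648

B0=234.7267 lambda=0.0186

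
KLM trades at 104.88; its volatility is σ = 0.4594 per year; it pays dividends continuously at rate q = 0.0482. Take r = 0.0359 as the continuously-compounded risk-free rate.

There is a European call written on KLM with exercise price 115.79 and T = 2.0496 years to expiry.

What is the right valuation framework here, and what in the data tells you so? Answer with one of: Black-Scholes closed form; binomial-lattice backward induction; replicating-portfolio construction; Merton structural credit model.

framework: Black-Scholes closed form

Key observation: a European claim on KLM (strike 115.79) — a lognormal (GBM) underlying with constant rate and volatility — has an exact closed-form value; no lattice or capital structure is involved.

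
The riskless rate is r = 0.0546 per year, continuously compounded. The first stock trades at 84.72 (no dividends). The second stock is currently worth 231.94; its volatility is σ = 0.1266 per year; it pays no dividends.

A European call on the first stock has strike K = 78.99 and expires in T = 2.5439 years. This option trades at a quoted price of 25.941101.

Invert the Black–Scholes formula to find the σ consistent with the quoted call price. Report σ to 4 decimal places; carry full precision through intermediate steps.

At σ = 0.3489 the Black–Scholes value reproduces the quote:
σ√T = 0.3489·√2.5439 = 0.556482
d₁ = (ln(S/K) + (r+σ²/2)T) / (σ√T) = (ln(84.72/78.99) + (0.0546+0.3489²/2)·2.5439) / 0.556482 = (0.070030 + 0.293733) / 0.556482 = 0.653684
d₂ = d₁ − σ√T = 0.653684 − 0.556482 = 0.097202
e^{−rT} = 0.870318
N(d₁) = 0.743342,  N(d₂) = 0.538717
V = S·N(d₁) − K·e^{−rT}·N(d₂) = 62.975965 − 37.034864 = 25.941101 (the quoted price), and the Black–Scholes price is strictly increasing in σ, so σ is unique

sigma = 0.3489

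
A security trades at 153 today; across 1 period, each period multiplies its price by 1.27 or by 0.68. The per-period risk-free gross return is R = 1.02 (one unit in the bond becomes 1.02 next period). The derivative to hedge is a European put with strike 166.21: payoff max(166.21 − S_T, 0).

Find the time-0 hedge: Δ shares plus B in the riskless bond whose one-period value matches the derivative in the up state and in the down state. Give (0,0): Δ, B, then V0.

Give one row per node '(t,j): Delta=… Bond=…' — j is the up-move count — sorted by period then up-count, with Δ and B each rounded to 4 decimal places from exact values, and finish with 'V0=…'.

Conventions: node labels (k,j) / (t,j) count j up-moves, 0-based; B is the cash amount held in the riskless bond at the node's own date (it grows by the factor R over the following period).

Risk-neutral probability p* = (R−d)/(u−d) = (1.02−0.68)/(1.27−0.68) = 0.5763.
Payoffs at expiry: V(1,0)=62.1700, V(1,1)=0.0000
Node (0,0) S=153.0000: V=(p*·0.0000+(1−p*)·62.1700)/1.02=25.8267; Δ=(0.0000−62.1700)/(194.3100−104.0400)=-0.6887; B=V−Δ·S=131.1996
Sanity check at the root: Δ(0,0)·S0 + B(0,0) reproduces V0 = 25.8267.

(0,0): Delta=-0.6887 Bond=131.1996
V0=25.8267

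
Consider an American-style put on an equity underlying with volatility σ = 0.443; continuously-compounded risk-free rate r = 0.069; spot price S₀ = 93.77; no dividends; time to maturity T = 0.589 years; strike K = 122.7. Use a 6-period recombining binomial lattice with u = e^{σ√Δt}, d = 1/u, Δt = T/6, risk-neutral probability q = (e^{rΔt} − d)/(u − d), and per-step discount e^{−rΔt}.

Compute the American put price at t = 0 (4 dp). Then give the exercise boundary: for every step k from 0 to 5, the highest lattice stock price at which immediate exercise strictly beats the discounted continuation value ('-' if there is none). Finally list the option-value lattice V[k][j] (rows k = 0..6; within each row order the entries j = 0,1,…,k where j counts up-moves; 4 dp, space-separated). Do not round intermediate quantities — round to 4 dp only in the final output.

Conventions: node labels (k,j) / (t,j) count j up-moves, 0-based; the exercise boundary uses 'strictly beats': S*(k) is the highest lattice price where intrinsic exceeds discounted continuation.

params: Δt=0.09817 u=1.14889 d=0.87040 q=0.48976 e^(-rΔt)=0.99325
t_6 payoffs: 81.9257 68.8798 51.6597 28.9300 0.0000 0.0000 0.0000
t_5: node(5,0) S=46.8453 payoff=75.8547 vs cont=75.0264 → 75.8547 [stop]  node(5,1) S=61.8337 payoff=60.8663 vs cont=60.0380 → 60.8663 [stop]  node(5,2) S=81.6177 payoff=41.0823 vs cont=40.2540 → 41.0823 [stop]  node(5,3) S=107.7317 payoff=14.9683 vs cont=14.6616 → 14.9683 [stop]  node(5,4) S=142.2010 payoff=0.0000 vs cont=0.0000 → 0.0000 [wait]  node(5,5) S=187.6989 payoff=0.0000 vs cont=0.0000 → 0.0000 [wait]  ⇒ S*(5)=107.7317
t_4: node(4,0) S=53.8202 payoff=68.8798 vs cont=68.0515 → 68.8798 [stop]  node(4,1) S=71.0403 payoff=51.6597 vs cont=50.8314 → 51.6597 [stop]  node(4,2) S=93.7700 payoff=28.9300 vs cont=28.1017 → 28.9300 [stop]  node(4,3) S=123.7722 payoff=0.0000 vs cont=7.5859 → 7.5859 [wait]  node(4,4) S=163.3737 payoff=0.0000 vs cont=0.0000 → 0.0000 [wait]  ⇒ S*(4)=93.7700
t_3: node(3,0) S=61.8337 payoff=60.8663 vs cont=60.0380 → 60.8663 [stop]  node(3,1) S=81.6177 payoff=41.0823 vs cont=40.2540 → 41.0823 [stop]  node(3,2) S=107.7317 payoff=14.9683 vs cont=18.3518 → 18.3518 [wait]  node(3,3) S=142.2010 payoff=0.0000 vs cont=3.8445 → 3.8445 [wait]  ⇒ S*(3)=81.6177
t_2: node(2,0) S=71.0403 payoff=51.6597 vs cont=50.8314 → 51.6597 [stop]  node(2,1) S=93.7700 payoff=28.9300 vs cont=29.7476 → 29.7476 [wait]  node(2,2) S=123.7722 payoff=0.0000 vs cont=11.1707 → 11.1707 [wait]  ⇒ S*(2)=71.0403
t_1: node(1,0) S=81.6177 payoff=41.0823 vs cont=40.6517 → 41.0823 [stop]  node(1,1) S=107.7317 payoff=14.9683 vs cont=20.5100 → 20.5100 [wait]  ⇒ S*(1)=81.6177
t_0: node(0,0) S=93.7700 payoff=28.9300 vs cont=30.7975 → 30.7975 [wait]  ⇒ S*(0)=-

price = 30.7975
boundary = - 81.6177 71.0403 81.6177 93.7700 107.7317
tree:
30.7975
41.0823 20.5100
51.6597 29.7476 11.1707
60.8663 41.0823 18.3518 3.8445
68.8798 51.6597 28.9300 7.5859 0.0000
75.8547 60.8663 41.0823 14.9683 0.0000 0.0000
81.9257 68.8798 51.6597 28.9300 0.0000 0.0000 0.0000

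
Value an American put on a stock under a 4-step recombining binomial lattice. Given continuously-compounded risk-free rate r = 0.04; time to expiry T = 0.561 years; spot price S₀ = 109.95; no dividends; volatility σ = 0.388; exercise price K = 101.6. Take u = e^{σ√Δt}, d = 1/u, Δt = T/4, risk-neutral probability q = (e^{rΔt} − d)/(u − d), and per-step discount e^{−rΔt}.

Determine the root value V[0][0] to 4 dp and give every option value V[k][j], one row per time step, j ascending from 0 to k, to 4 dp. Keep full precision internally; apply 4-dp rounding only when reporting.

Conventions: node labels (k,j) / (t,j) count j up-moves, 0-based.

price = 7.9373
tree:
7.9373
12.9800 2.6328
20.4638 5.1214 0.0000
30.4985 9.9622 0.0000 0.0000
40.1144 19.3787 0.0000 0.0000 0.0000

Δt=0.14025, u=1.15639, d=0.86476, q=0.48303, disc=e^(-rΔt)=0.99441
k=4 terminal: V=max(K-S,0) → 40.1144 19.3787 0.0000 0.0000 0.0000
k=3: j=0 S=71.1015 intr=30.4985 cont=29.9301 V=30.4985[EX]; j=1 S=95.0801 intr=6.5199 cont=9.9622 V=9.9622[hold]; j=2 S=127.1454 intr=0.0000 cont=0.0000 V=0.0000[hold]; j=3 S=170.0246 intr=0.0000 cont=0.0000 V=0.0000[hold]
k=2: j=0 S=82.2213 intr=19.3787 cont=20.4638 V=20.4638[hold]; j=1 S=109.9500 intr=0.0000 cont=5.1214 V=5.1214[hold]; j=2 S=147.0301 intr=0.0000 cont=0.0000 V=0.0000[hold]
k=1: j=0 S=95.0801 intr=6.5199 cont=12.9800 V=12.9800[hold]; j=1 S=127.1454 intr=0.0000 cont=2.6328 V=2.6328[hold]
k=0: j=0 S=109.9500 intr=0.0000 cont=7.9373 V=7.9373[hold]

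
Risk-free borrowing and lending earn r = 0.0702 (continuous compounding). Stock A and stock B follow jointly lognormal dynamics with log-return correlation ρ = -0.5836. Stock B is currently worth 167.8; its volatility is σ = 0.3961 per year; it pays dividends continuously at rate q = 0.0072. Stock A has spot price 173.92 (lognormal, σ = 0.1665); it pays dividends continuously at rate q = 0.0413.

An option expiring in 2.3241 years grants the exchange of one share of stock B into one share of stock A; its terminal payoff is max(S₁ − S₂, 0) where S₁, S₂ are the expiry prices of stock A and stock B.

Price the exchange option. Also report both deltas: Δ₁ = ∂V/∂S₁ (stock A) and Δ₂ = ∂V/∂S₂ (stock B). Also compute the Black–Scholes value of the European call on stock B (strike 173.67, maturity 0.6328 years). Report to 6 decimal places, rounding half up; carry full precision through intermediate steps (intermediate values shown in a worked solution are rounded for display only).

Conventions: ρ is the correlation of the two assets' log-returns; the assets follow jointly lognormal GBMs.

exchange price = 45.561356
Δ1 = 0.573133
Δ2 = -0.322515
price(stock B call K=173.67) = 21.313246

σ_eff = √(σ₁² + σ₂² − 2ρσ₁σ₂) = √(0.1665² + 0.3961² − 2·-0.5836·0.1665·0.3961) = 0.511464
d₁ = (ln(S₁/S₂) + (q₂ − q₁ + σ_eff²/2)T) / (σ_eff√T) = (ln(173.92/167.8) + (0.0072 − 0.0413 + 0.130798)·2.3241) / 0.779726 = 0.334165
d₂ = d₁ − σ_eff√T = 0.334165 − 0.779726 = -0.445561
N(d₁) = 0.630873,  N(d₂) = 0.327957
V = S₁·e^{−q₁T}·N(d₁) − S₂·e^{−q₂T}·N(d₂) = 99.679361 − 54.118006 = 45.561356
Δ₁ = e^{−q₁T}·N(d₁) = 0.573133;  Δ₂ = −e^{−q₂T}·N(d₂) = -0.322515
[vanilla: stock B call K=173.67]
σ√T = 0.3961·√0.6328 = 0.315093
d₁ = (ln(S/K) + (r−q+σ²/2)T) / (σ√T) = (ln(167.8/173.67) + (0.0702−0.0072+0.3961²/2)·0.6328) / 0.315093 = (-0.034384 + 0.089508) / 0.315093 = 0.174945
d₂ = d₁ − σ√T = 0.174945 − 0.315093 = -0.140147
e^{−rT} = 0.956550
e^{−qT} = 0.995454
N(d₁) = 0.569439,  N(d₂) = 0.444272
price = S·e^{−qT}·N(d₁) − K·e^{−rT}·N(d₂) = 95.117441 − 73.804194 = 21.313246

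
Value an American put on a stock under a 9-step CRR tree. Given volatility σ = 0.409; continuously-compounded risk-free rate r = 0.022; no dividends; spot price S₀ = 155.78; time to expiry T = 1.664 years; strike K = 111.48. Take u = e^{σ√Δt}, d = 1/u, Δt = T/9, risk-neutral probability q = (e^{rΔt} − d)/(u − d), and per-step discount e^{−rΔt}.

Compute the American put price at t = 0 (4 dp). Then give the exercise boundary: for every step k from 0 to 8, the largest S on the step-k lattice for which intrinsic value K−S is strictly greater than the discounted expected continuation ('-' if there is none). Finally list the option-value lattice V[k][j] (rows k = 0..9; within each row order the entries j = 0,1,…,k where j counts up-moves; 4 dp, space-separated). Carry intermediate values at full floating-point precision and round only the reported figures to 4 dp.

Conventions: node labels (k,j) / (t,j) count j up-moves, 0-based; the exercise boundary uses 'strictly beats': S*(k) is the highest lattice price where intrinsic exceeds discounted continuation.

price = 10.1145
boundary = - - - - - - 54.2312 64.6586 77.0909
tree:
10.1145
14.5506 5.1532
20.4325 7.9824 1.9778
27.8970 12.1143 3.3489 0.4345
36.8645 17.9330 5.5968 0.8195 0.0000
46.9168 25.7439 9.1986 1.5458 0.0000 0.0000
57.2488 35.5654 14.7890 2.9157 0.0000 0.0000 0.0000
65.9946 46.8214 23.0635 5.4996 0.0000 0.0000 0.0000 0.0000
73.3300 57.2488 34.3891 10.3733 0.0000 0.0000 0.0000 0.0000 0.0000
79.4824 65.9946 46.8214 19.5663 0.0000 0.0000 0.0000 0.0000 0.0000 0.0000

params: Δt=0.18489 u=1.19228 d=0.83873 q=0.46768 e^(-rΔt)=0.99594
t_9 payoffs: 79.4824 65.9946 46.8214 19.5663 0.0000 0.0000 0.0000 0.0000 0.0000 0.0000
t_8: node(8,0) S=38.1500 payoff=73.3300 vs cont=72.8774 → 73.3300 [stop]  node(8,1) S=54.2312 payoff=57.2488 vs cont=56.7963 → 57.2488 [stop]  node(8,2) S=77.0909 payoff=34.3891 vs cont=33.9365 → 34.3891 [stop]  node(8,3) S=109.5866 payoff=1.8934 vs cont=10.3733 → 10.3733 [wait]  node(8,4) S=155.7800 payoff=0.0000 vs cont=0.0000 → 0.0000 [wait]  node(8,5) S=221.4450 payoff=0.0000 vs cont=0.0000 → 0.0000 [wait]  node(8,6) S=314.7893 payoff=0.0000 vs cont=0.0000 → 0.0000 [wait]  node(8,7) S=447.4805 payoff=0.0000 vs cont=0.0000 → 0.0000 [wait]  node(8,8) S=636.1043 payoff=0.0000 vs cont=0.0000 → 0.0000 [wait]  ⇒ S*(8)=77.0909
t_7: node(7,0) S=45.4854 payoff=65.9946 vs cont=65.5421 → 65.9946 [stop]  node(7,1) S=64.6586 payoff=46.8214 vs cont=46.3689 → 46.8214 [stop]  node(7,2) S=91.9137 payoff=19.5663 vs cont=23.0635 → 23.0635 [wait]  node(7,3) S=130.6576 payoff=0.0000 vs cont=5.4996 → 5.4996 [wait]  node(7,4) S=185.7329 payoff=0.0000 vs cont=0.0000 → 0.0000 [wait]  node(7,5) S=264.0237 payoff=0.0000 vs cont=0.0000 → 0.0000 [wait]  node(7,6) S=375.3160 payoff=0.0000 vs cont=0.0000 → 0.0000 [wait]  node(7,7) S=533.5206 payoff=0.0000 vs cont=0.0000 → 0.0000 [wait]  ⇒ S*(7)=64.6586
t_6: node(6,0) S=54.2312 payoff=57.2488 vs cont=56.7963 → 57.2488 [stop]  node(6,1) S=77.0909 payoff=34.3891 vs cont=35.5654 → 35.5654 [wait]  node(6,2) S=109.5866 payoff=1.8934 vs cont=14.7890 → 14.7890 [wait]  node(6,3) S=155.7800 payoff=0.0000 vs cont=2.9157 → 2.9157 [wait]  node(6,4) S=221.4450 payoff=0.0000 vs cont=0.0000 → 0.0000 [wait]  node(6,5) S=314.7893 payoff=0.0000 vs cont=0.0000 → 0.0000 [wait]  node(6,6) S=447.4805 payoff=0.0000 vs cont=0.0000 → 0.0000 [wait]  ⇒ S*(6)=54.2312
t_5: node(5,0) S=64.6586 payoff=46.8214 vs cont=46.9168 → 46.9168 [wait]  node(5,1) S=91.9137 payoff=19.5663 vs cont=25.7439 → 25.7439 [wait]  node(5,2) S=130.6576 payoff=0.0000 vs cont=9.1986 → 9.1986 [wait]  node(5,3) S=185.7329 payoff=0.0000 vs cont=1.5458 → 1.5458 [wait]  node(5,4) S=264.0237 payoff=0.0000 vs cont=0.0000 → 0.0000 [wait]  node(5,5) S=375.3160 payoff=0.0000 vs cont=0.0000 → 0.0000 [wait]  ⇒ S*(5)=-
t_4: node(4,0) S=77.0909 payoff=34.3891 vs cont=36.8645 → 36.8645 [wait]  node(4,1) S=109.5866 payoff=1.8934 vs cont=17.9330 → 17.9330 [wait]  node(4,2) S=155.7800 payoff=0.0000 vs cont=5.5968 → 5.5968 [wait]  node(4,3) S=221.4450 payoff=0.0000 vs cont=0.8195 → 0.8195 [wait]  node(4,4) S=314.7893 payoff=0.0000 vs cont=0.0000 → 0.0000 [wait]  ⇒ S*(4)=-
t_3: node(3,0) S=91.9137 payoff=19.5663 vs cont=27.8970 → 27.8970 [wait]  node(3,1) S=130.6576 payoff=0.0000 vs cont=12.1143 → 12.1143 [wait]  node(3,2) S=185.7329 payoff=0.0000 vs cont=3.3489 → 3.3489 [wait]  node(3,3) S=264.0237 payoff=0.0000 vs cont=0.4345 → 0.4345 [wait]  ⇒ S*(3)=-
t_2: node(2,0) S=109.5866 payoff=1.8934 vs cont=20.4325 → 20.4325 [wait]  node(2,1) S=155.7800 payoff=0.0000 vs cont=7.9824 → 7.9824 [wait]  node(2,2) S=221.4450 payoff=0.0000 vs cont=1.9778 → 1.9778 [wait]  ⇒ S*(2)=-
t_1: node(1,0) S=130.6576 payoff=0.0000 vs cont=14.5506 → 14.5506 [wait]  node(1,1) S=185.7329 payoff=0.0000 vs cont=5.1532 → 5.1532 [wait]  ⇒ S*(1)=-
t_0: node(0,0) S=155.7800 payoff=0.0000 vs cont=10.1145 → 10.1145 [wait]  ⇒ S*(0)=-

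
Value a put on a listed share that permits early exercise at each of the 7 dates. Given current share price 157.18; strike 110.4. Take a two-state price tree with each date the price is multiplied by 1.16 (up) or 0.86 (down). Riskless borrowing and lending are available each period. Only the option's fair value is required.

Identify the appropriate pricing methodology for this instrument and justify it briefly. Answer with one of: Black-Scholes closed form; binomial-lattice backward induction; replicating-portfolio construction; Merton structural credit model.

Key observation: the exercise right at every one of the 7 steps is what matters: each node needs max(110.4 − S, continuation), which only the stepwise tree valuation starting from spot 157.18 delivers.

framework: binomial-lattice backward induction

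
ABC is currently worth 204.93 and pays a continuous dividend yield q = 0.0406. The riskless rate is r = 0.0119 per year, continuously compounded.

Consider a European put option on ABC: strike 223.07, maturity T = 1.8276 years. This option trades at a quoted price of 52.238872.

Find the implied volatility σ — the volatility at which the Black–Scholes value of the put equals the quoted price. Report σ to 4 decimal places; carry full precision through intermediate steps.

sigma = 0.3351

At σ = 0.3351 the Black–Scholes value reproduces the quote:
σ√T = 0.3351·√1.8276 = 0.453018
d₁ = (ln(S/K) + (r−q+σ²/2)T) / (σ√T) = (ln(204.93/223.07) + (0.0119−0.0406+0.3351²/2)·1.8276) / 0.453018 = (-0.084817 + 0.050160) / 0.453018 = -0.076502
d₂ = d₁ − σ√T = -0.076502 − 0.453018 = -0.529520
e^{−rT} = 0.978486
e^{−qT} = 0.928485
N(−d₁) = 0.530490,  N(−d₂) = 0.701778
V = K·e^{−rT}·N(−d₂) − S·e^{−qT}·N(−d₁) = 153.177648 − 100.938776 = 52.238872 (matching the quote); vega is positive throughout, so no other σ reproduces this price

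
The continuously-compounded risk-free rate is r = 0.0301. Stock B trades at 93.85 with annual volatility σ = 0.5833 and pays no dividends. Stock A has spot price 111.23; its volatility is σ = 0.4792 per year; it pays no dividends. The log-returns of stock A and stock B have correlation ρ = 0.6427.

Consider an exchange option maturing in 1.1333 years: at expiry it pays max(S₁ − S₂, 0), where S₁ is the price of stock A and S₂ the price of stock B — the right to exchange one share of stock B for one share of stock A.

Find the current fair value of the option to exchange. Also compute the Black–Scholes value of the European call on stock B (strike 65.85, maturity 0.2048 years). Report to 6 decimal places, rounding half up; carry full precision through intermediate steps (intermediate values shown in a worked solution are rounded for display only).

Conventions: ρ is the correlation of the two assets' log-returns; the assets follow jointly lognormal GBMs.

σ_eff = √(σ₁² + σ₂² − 2ρσ₁σ₂) = √(0.4792² + 0.5833² − 2·0.6427·0.4792·0.5833) = 0.458890
d₁ = (ln(S₁/S₂) + (q₂ − q₁ + σ_eff²/2)T) / (σ_eff√T) = (ln(111.23/93.85) + (0.0 − 0.0 + 0.105290)·1.1333) / 0.488518 = 0.592050
d₂ = d₁ − σ_eff√T = 0.592050 − 0.488518 = 0.103532
N(d₁) = 0.723092,  N(d₂) = 0.541230
V = S₁·e^{−q₁T}·N(d₁) − S₂·e^{−q₂T}·N(d₂) = 80.429474 − 50.794398 = 29.635076
[vanilla: stock B call K=65.85]
σ√T = 0.5833·√0.2048 = 0.263971
d₁ = (ln(S/K) + (r+σ²/2)T) / (σ√T) = (ln(93.85/65.85) + (0.0301+0.5833²/2)·0.2048) / 0.263971 = (0.354318 + 0.041005) / 0.263971 = 1.497599
d₂ = d₁ − σ√T = 1.497599 − 0.263971 = 1.233627
e^{−rT} = 0.993854
N(d₁) = 0.932881,  N(d₂) = 0.891329
price = S·N(d₁) − K·e^{−rT}·N(d₂) = 87.550902 − 58.333314 = 29.217588

exchange price = 29.635076
price(stock B call K=65.85) = 29.217588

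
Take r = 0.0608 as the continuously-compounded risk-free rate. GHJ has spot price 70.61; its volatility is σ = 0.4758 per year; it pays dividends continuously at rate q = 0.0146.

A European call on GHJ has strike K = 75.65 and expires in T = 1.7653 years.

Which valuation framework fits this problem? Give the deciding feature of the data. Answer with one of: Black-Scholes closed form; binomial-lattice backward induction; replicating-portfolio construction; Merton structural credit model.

framework: Black-Scholes closed form

Key observation: a European-exercise option on GHJ struck at 75.65 — a GBM underlying with constant parameters — admits an analytic price: the data contain no early exercise, no discrete tree, no debt structure.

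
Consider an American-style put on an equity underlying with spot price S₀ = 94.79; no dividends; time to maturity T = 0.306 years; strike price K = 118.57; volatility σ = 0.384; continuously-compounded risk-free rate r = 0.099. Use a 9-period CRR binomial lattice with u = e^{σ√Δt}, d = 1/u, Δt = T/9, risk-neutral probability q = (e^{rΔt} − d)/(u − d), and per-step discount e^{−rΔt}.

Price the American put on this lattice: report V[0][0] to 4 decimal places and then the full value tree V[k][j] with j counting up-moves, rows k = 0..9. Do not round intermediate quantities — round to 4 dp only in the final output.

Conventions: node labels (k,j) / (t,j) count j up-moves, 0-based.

params: Δt=0.03400 u=1.07337 d=0.93164 q=0.50610 e^(-rΔt)=0.99664
t_9 payoffs: 68.4506 60.8259 52.0413 41.9203 30.2596 16.8250 1.3465 0.0000 0.0000 0.0000
k=8: node(8,0) S=53.7969 payoff=64.7731 vs cont=64.3747 → 64.7731 [stop]  node(8,1) S=61.9810 payoff=56.5890 vs cont=56.1906 → 56.5890 [stop]  node(8,2) S=71.4101 payoff=47.1599 vs cont=46.7615 → 47.1599 [stop]  node(8,3) S=82.2737 payoff=36.2963 vs cont=35.8978 → 36.2963 [stop]  node(8,4) S=94.7900 payoff=23.7800 vs cont=23.3816 → 23.7800 [stop]  node(8,5) S=109.2104 payoff=9.3596 vs cont=8.9612 → 9.3596 [stop]  node(8,6) S=125.8245 payoff=0.0000 vs cont=0.6628 → 0.6628 [wait]  node(8,7) S=144.9662 payoff=0.0000 vs cont=0.0000 → 0.0000 [wait]  node(8,8) S=167.0199 payoff=0.0000 vs cont=0.0000 → 0.0000 [wait]
k=7: node(7,0) S=57.7441 payoff=60.8259 vs cont=60.4275 → 60.8259 [stop]  node(7,1) S=66.5287 payoff=52.0413 vs cont=51.6429 → 52.0413 [stop]  node(7,2) S=76.6497 payoff=41.9203 vs cont=41.5219 → 41.9203 [stop]  node(7,3) S=88.3104 payoff=30.2596 vs cont=29.8612 → 30.2596 [stop]  node(7,4) S=101.7450 payoff=16.8250 vs cont=16.4265 → 16.8250 [stop]  node(7,5) S=117.2235 payoff=1.3465 vs cont=4.9415 → 4.9415 [wait]  node(7,6) S=135.0567 payoff=0.0000 vs cont=0.3263 → 0.3263 [wait]  node(7,7) S=155.6028 payoff=0.0000 vs cont=0.0000 → 0.0000 [wait]
k=6: node(6,0) S=61.9810 payoff=56.5890 vs cont=56.1906 → 56.5890 [stop]  node(6,1) S=71.4101 payoff=47.1599 vs cont=46.7615 → 47.1599 [stop]  node(6,2) S=82.2737 payoff=36.2963 vs cont=35.8978 → 36.2963 [stop]  node(6,3) S=94.7900 payoff=23.7800 vs cont=23.3816 → 23.7800 [stop]  node(6,4) S=109.2104 payoff=9.3596 vs cont=10.7745 → 10.7745 [wait]  node(6,5) S=125.8245 payoff=0.0000 vs cont=2.5970 → 2.5970 [wait]  node(6,6) S=144.9662 payoff=0.0000 vs cont=0.1606 → 0.1606 [wait]
k=5: node(5,0) S=66.5287 payoff=52.0413 vs cont=51.6429 → 52.0413 [stop]  node(5,1) S=76.6497 payoff=41.9203 vs cont=41.5219 → 41.9203 [stop]  node(5,2) S=88.3104 payoff=30.2596 vs cont=29.8612 → 30.2596 [stop]  node(5,3) S=101.7450 payoff=16.8250 vs cont=17.1402 → 17.1402 [wait]  node(5,4) S=117.2235 payoff=1.3465 vs cont=6.6136 → 6.6136 [wait]  node(5,5) S=135.0567 payoff=0.0000 vs cont=1.3594 → 1.3594 [wait]
k=4: node(4,0) S=71.4101 payoff=47.1599 vs cont=46.7615 → 47.1599 [stop]  node(4,1) S=82.2737 payoff=36.2963 vs cont=35.8978 → 36.2963 [stop]  node(4,2) S=94.7900 payoff=23.7800 vs cont=23.5406 → 23.7800 [stop]  node(4,3) S=109.2104 payoff=9.3596 vs cont=11.7730 → 11.7730 [wait]  node(4,4) S=125.8245 payoff=0.0000 vs cont=3.9412 → 3.9412 [wait]
k=3: node(3,0) S=76.6497 payoff=41.9203 vs cont=41.5219 → 41.9203 [stop]  node(3,1) S=88.3104 payoff=30.2596 vs cont=29.8612 → 30.2596 [stop]  node(3,2) S=101.7450 payoff=16.8250 vs cont=17.6438 → 17.6438 [wait]  node(3,3) S=117.2235 payoff=1.3465 vs cont=7.7831 → 7.7831 [wait]
k=2: node(2,0) S=82.2737 payoff=36.2963 vs cont=35.8978 → 36.2963 [stop]  node(2,1) S=94.7900 payoff=23.7800 vs cont=23.7946 → 23.7946 [wait]  node(2,2) S=109.2104 payoff=9.3596 vs cont=12.6109 → 12.6109 [wait]
k=1: node(1,0) S=88.3104 payoff=30.2596 vs cont=29.8685 → 30.2596 [stop]  node(1,1) S=101.7450 payoff=16.8250 vs cont=18.0736 → 18.0736 [wait]
k=0: node(0,0) S=94.7900 payoff=23.7800 vs cont=24.0114 → 24.0114 [wait]

price = 24.0114
tree:
24.0114
30.2596 18.0736
36.2963 23.7946 12.6109
41.9203 30.2596 17.6438 7.7831
47.1599 36.2963 23.7800 11.7730 3.9412
52.0413 41.9203 30.2596 17.1402 6.6136 1.3594
56.5890 47.1599 36.2963 23.7800 10.7745 2.5970 0.1606
60.8259 52.0413 41.9203 30.2596 16.8250 4.9415 0.3263 0.0000
64.7731 56.5890 47.1599 36.2963 23.7800 9.3596 0.6628 0.0000 0.0000
68.4506 60.8259 52.0413 41.9203 30.2596 16.8250 1.3465 0.0000 0.0000 0.0000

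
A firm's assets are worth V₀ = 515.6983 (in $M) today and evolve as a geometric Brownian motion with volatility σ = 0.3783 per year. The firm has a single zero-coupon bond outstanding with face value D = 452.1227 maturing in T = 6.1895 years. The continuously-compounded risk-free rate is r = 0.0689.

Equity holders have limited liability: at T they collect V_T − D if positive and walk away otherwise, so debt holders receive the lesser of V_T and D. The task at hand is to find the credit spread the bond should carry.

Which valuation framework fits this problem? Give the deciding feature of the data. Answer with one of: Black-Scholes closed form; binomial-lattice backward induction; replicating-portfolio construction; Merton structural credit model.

Key observation: assets follow a GBM and default happens iff V_T < 452.1227; valuing claims on that split (equity as a call, risky debt as the residual) is the structural model's definition.

framework: Merton structural credit model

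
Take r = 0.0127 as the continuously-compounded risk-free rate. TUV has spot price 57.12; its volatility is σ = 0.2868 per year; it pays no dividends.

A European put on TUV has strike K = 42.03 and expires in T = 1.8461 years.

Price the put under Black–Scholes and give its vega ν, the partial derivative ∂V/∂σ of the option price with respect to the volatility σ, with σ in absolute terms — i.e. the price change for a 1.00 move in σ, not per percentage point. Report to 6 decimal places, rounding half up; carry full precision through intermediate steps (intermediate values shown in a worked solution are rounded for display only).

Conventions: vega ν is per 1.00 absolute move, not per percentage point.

σ√T = 0.2868·√1.8461 = 0.389679
d₁ = (ln(S/K) + (r+σ²/2)T) / (σ√T) = (ln(57.12/42.03) + (0.0127+0.2868²/2)·1.8461) / 0.389679 = (0.306771 + 0.099370) / 0.389679 = 1.042245
d₂ = d₁ − σ√T = 1.042245 − 0.389679 = 0.652567
e^{−rT} = 0.976827
N(−d₁) = 0.148649,  N(−d₂) = 0.257018
Put price V = K·e^{−rT}·N(−d₂) − S·N(−d₁) = 10.552138 − 8.490829 = 2.061309
φ(d₁) = (1/√(2π))·e^{−d₁²/2} = 0.231755
ν = S·φ(d₁)·√T = 17.986396

price = 2.061309
ν = 17.986396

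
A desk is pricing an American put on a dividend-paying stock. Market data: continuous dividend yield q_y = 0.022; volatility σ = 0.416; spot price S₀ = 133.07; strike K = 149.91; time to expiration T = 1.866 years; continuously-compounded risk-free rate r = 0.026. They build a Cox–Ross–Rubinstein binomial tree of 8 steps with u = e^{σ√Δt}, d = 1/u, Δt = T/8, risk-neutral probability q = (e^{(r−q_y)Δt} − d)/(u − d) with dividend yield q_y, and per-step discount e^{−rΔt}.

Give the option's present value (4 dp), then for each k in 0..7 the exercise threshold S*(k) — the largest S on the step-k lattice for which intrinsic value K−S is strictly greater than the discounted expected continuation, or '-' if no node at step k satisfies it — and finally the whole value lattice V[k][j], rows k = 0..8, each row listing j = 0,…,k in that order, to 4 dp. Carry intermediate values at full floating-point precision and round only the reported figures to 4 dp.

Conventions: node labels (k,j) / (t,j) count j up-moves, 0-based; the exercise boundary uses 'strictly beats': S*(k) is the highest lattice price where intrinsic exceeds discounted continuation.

Δt=0.23325  u=1.22252  d=0.81799  q=0.45225  discount=0.99395
step 8 (expiry): payoffs max(K−S,0) = 123.2388 110.0486 90.3353 60.8729 16.8400 0.0000 0.0000 0.0000 0.0000
step 7: (k=7,j=0): S=32.6060, K−S=117.3040, hold=116.5645 ⇒ V=117.3040 exercise | (k=7,j=1): S=48.7312, K−S=101.1788, hold=100.5219 ⇒ V=101.1788 exercise | (k=7,j=2): S=72.8310, K−S=77.0790, hold=76.5454 ⇒ V=77.0790 exercise | (k=7,j=3): S=108.8493, K−S=41.0607, hold=40.7115 ⇒ V=41.0607 exercise | (k=7,j=4): S=162.6802, K−S=0.0000, hold=9.1684 ⇒ V=9.1684 continue | (k=7,j=5): S=243.1331, K−S=0.0000, hold=0.0000 ⇒ V=0.0000 continue | (k=7,j=6): S=363.3735, K−S=0.0000, hold=0.0000 ⇒ V=0.0000 continue | (k=7,j=7): S=543.0784, K−S=0.0000, hold=0.0000 ⇒ V=0.0000 continue  boundary S*=108.8493
step 6: (k=6,j=0): S=39.8614, K−S=110.0486, hold=109.3463 ⇒ V=110.0486 exercise | (k=6,j=1): S=59.5747, K−S=90.3353, hold=89.7339 ⇒ V=90.3353 exercise | (k=6,j=2): S=89.0371, K−S=60.8729, hold=60.4223 ⇒ V=60.8729 exercise | (k=6,j=3): S=133.0700, K−S=16.8400, hold=26.4764 ⇒ V=26.4764 continue | (k=6,j=4): S=198.8792, K−S=0.0000, hold=4.9916 ⇒ V=4.9916 continue | (k=6,j=5): S=297.2341, K−S=0.0000, hold=0.0000 ⇒ V=0.0000 continue | (k=6,j=6): S=444.2300, K−S=0.0000, hold=0.0000 ⇒ V=0.0000 continue  boundary S*=89.0371
step 5: (k=5,j=0): S=48.7312, K−S=101.1788, hold=100.5219 ⇒ V=101.1788 exercise | (k=5,j=1): S=72.8310, K−S=77.0790, hold=76.5454 ⇒ V=77.0790 exercise | (k=5,j=2): S=108.8493, K−S=41.0607, hold=45.0432 ⇒ V=45.0432 continue | (k=5,j=3): S=162.6802, K−S=0.0000, hold=16.6586 ⇒ V=16.6586 continue | (k=5,j=4): S=243.1331, K−S=0.0000, hold=2.7176 ⇒ V=2.7176 continue | (k=5,j=5): S=363.3735, K−S=0.0000, hold=0.0000 ⇒ V=0.0000 continue  boundary S*=72.8310
step 4: (k=4,j=0): S=59.5747, K−S=90.3353, hold=89.7339 ⇒ V=90.3353 exercise | (k=4,j=1): S=89.0371, K−S=60.8729, hold=62.2124 ⇒ V=62.2124 continue | (k=4,j=2): S=133.0700, K−S=16.8400, hold=32.0116 ⇒ V=32.0116 continue | (k=4,j=3): S=198.8792, K−S=0.0000, hold=10.2913 ⇒ V=10.2913 continue | (k=4,j=4): S=297.2341, K−S=0.0000, hold=1.4796 ⇒ V=1.4796 continue  boundary S*=59.5747
step 3: (k=3,j=0): S=72.8310, K−S=77.0790, hold=77.1475 ⇒ V=77.1475 continue | (k=3,j=1): S=108.8493, K−S=41.0607, hold=48.2606 ⇒ V=48.2606 continue | (k=3,j=2): S=162.6802, K−S=0.0000, hold=22.0545 ⇒ V=22.0545 continue | (k=3,j=3): S=243.1331, K−S=0.0000, hold=6.2681 ⇒ V=6.2681 continue  boundary S*=-
step 2: (k=2,j=0): S=89.0371, K−S=60.8729, hold=63.6960 ⇒ V=63.6960 continue | (k=2,j=1): S=133.0700, K−S=16.8400, hold=36.1888 ⇒ V=36.1888 continue | (k=2,j=2): S=198.8792, K−S=0.0000, hold=14.8249 ⇒ V=14.8249 continue  boundary S*=-
step 1: (k=1,j=0): S=108.8493, K−S=41.0607, hold=50.9460 ⇒ V=50.9460 continue | (k=1,j=1): S=162.6802, K−S=0.0000, hold=26.3666 ⇒ V=26.3666 continue  boundary S*=-
step 0: (k=0,j=0): S=133.0700, K−S=16.8400, hold=39.5892 ⇒ V=39.5892 continue  boundary S*=-

price = 39.5892
boundary = - - - - 59.5747 72.8310 89.0371 108.8493
tree:
39.5892
50.9460 26.3666
63.6960 36.1888 14.8249
77.1475 48.2606 22.0545 6.2681
90.3353 62.2124 32.0116 10.2913 1.4796
101.1788 77.0790 45.0432 16.6586 2.7176 0.0000
110.0486 90.3353 60.8729 26.4764 4.9916 0.0000 0.0000
117.3040 101.1788 77.0790 41.0607 9.1684 0.0000 0.0000 0.0000
123.2388 110.0486 90.3353 60.8729 16.8400 0.0000 0.0000 0.0000 0.0000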